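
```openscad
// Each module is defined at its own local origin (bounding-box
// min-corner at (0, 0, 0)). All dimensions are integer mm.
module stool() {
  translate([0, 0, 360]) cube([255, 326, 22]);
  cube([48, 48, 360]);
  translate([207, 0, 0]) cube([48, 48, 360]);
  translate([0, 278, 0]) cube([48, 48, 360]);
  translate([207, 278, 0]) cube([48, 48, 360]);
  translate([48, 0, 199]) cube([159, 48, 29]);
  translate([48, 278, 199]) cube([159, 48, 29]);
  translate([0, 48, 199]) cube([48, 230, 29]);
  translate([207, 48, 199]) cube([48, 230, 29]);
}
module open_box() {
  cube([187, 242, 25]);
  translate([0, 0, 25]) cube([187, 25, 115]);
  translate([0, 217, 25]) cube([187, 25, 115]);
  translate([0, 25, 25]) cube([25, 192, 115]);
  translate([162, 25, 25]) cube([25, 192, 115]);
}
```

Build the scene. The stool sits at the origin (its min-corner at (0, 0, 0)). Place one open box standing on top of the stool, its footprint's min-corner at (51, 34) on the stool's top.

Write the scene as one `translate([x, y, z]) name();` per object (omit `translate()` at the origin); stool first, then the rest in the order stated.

stool();
translate([51, 34, 382]) open_box();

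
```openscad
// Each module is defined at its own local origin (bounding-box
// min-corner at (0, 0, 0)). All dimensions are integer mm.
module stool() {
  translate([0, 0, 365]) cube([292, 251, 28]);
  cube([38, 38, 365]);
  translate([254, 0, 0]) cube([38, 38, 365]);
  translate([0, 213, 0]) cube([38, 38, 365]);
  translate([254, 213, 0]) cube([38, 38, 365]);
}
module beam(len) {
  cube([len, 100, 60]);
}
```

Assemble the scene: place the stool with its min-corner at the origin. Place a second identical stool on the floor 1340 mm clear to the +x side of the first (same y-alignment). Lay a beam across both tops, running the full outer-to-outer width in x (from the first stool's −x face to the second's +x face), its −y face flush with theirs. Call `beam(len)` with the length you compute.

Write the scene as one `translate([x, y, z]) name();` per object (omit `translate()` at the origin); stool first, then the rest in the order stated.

stool();
translate([1632, 0, 0]) stool();
translate([0, 0, 393]) beam(1924);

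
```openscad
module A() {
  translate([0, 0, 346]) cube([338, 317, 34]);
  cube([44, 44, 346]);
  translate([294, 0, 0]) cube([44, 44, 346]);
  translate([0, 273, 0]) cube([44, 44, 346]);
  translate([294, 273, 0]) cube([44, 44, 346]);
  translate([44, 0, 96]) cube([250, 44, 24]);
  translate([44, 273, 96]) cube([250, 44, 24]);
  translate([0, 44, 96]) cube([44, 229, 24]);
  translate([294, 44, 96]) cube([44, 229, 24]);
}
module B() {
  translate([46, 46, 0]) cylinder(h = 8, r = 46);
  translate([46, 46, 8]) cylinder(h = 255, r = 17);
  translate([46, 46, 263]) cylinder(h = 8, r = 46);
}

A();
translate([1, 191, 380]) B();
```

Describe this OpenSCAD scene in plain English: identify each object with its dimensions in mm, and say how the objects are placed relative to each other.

A is a simple wooden stool: a rectangular seat 338 mm (x) by 317 mm (y), 34 mm thick, top face at z = 380 mm, on four square legs, each 44×44 mm in cross-section. The legs rest on z = 0, each flush with a corner of the seat. Four stretchers, 44 mm wide and 24 mm tall, connect adjacent legs with their undersides at z = 96 mm, each running between the inner faces of the legs it joins and aligned with the legs' outer faces on the other axis.

B is a spool: two coaxial disc flanges of radius 46 mm and thickness 8 mm, joined by a core cylinder of radius 17 mm and height 255 mm. The lower flange rests on z = 0 and the three cylinders share a vertical axis.

The spool is on top of the stool.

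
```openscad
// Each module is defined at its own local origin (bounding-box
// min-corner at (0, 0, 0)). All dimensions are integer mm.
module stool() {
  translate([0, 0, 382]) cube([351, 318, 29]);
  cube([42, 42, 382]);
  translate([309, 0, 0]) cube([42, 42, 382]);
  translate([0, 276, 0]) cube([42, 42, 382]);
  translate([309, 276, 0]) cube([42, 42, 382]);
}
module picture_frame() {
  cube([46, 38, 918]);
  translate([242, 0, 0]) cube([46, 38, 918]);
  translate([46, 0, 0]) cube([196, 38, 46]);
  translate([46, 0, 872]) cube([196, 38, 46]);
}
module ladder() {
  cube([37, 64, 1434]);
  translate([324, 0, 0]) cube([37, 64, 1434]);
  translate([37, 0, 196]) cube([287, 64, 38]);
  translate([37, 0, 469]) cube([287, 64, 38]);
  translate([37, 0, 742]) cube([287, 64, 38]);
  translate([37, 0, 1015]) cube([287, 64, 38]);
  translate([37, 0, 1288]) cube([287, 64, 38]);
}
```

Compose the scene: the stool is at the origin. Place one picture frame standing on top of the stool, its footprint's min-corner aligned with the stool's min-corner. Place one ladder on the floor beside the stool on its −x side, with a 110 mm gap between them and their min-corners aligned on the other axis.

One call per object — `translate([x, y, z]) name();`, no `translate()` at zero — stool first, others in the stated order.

stool();
translate([0, 0, 411]) picture_frame();
translate([-471, 0, 0]) ladder();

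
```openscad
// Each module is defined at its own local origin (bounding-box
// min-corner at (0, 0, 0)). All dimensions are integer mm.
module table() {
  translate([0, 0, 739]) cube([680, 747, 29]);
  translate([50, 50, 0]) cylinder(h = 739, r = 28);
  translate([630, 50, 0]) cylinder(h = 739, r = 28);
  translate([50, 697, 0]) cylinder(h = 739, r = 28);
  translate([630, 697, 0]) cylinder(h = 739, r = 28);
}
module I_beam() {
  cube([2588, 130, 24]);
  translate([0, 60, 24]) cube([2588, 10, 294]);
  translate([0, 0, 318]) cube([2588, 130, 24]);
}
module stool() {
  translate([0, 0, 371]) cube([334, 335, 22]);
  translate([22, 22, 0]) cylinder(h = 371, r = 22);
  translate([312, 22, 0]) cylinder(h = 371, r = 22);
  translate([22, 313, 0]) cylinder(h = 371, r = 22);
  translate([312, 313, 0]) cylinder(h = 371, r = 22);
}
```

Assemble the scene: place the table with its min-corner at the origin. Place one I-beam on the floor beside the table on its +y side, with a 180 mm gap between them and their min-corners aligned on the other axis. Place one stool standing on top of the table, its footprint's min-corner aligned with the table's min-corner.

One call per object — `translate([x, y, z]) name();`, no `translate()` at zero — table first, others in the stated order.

table();
translate([0, 927, 0]) I_beam();
translate([0, 0, 768]) stool();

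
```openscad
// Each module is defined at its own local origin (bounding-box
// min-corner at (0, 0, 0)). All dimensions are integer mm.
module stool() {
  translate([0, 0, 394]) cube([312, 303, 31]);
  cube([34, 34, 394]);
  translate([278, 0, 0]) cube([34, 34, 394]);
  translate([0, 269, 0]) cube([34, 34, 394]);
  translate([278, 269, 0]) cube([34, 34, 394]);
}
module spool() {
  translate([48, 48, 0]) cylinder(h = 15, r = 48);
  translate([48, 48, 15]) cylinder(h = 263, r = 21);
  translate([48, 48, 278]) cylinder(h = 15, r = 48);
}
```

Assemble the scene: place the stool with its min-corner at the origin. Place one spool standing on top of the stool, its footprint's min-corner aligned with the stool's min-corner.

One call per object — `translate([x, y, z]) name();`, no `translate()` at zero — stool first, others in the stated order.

stool();
translate([0, 0, 425]) spool();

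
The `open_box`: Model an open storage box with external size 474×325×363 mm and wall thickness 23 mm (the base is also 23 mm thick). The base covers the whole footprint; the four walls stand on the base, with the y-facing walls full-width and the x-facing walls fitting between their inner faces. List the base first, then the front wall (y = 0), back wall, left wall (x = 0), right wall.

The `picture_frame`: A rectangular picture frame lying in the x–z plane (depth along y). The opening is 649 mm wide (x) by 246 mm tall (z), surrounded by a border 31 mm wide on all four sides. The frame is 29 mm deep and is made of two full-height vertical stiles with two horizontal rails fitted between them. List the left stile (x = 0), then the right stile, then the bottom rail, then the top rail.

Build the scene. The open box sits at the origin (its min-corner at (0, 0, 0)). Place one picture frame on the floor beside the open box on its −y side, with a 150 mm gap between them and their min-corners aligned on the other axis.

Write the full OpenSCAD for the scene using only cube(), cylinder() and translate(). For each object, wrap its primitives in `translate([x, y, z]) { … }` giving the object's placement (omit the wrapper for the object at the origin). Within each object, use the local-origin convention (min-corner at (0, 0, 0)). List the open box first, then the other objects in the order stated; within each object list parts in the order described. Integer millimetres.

cube([474, 325, 23]);
translate([0, 0, 23]) cube([474, 23, 340]);
translate([0, 302, 23]) cube([474, 23, 340]);
translate([0, 23, 23]) cube([23, 279, 340]);
translate([451, 23, 23]) cube([23, 279, 340]);
translate([0, -179, 0]) {
  cube([31, 29, 308]);
  translate([680, 0, 0]) cube([31, 29, 308]);
  translate([31, 0, 0]) cube([649, 29, 31]);
  translate([31, 0, 277]) cube([649, 29, 31]);
}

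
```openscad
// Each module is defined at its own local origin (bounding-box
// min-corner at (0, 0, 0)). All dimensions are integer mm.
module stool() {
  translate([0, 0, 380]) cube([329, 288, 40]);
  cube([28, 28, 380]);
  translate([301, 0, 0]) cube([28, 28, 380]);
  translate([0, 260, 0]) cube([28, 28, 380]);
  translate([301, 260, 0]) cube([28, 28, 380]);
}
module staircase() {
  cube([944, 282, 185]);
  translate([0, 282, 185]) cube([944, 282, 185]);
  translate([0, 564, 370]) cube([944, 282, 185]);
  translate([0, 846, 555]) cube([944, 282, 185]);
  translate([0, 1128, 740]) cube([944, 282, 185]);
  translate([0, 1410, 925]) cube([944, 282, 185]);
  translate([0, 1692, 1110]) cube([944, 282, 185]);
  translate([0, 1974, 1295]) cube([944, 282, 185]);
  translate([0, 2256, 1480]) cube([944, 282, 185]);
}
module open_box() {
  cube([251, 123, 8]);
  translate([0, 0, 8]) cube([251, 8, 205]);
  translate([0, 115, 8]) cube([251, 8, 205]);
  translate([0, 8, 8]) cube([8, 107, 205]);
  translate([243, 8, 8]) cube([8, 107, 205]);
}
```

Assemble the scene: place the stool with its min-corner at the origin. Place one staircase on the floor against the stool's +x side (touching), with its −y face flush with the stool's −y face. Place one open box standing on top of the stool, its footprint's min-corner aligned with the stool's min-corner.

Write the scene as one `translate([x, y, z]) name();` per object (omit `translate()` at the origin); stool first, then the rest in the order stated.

stool();
translate([329, 0, 0]) staircase();
translate([0, 0, 420]) open_box();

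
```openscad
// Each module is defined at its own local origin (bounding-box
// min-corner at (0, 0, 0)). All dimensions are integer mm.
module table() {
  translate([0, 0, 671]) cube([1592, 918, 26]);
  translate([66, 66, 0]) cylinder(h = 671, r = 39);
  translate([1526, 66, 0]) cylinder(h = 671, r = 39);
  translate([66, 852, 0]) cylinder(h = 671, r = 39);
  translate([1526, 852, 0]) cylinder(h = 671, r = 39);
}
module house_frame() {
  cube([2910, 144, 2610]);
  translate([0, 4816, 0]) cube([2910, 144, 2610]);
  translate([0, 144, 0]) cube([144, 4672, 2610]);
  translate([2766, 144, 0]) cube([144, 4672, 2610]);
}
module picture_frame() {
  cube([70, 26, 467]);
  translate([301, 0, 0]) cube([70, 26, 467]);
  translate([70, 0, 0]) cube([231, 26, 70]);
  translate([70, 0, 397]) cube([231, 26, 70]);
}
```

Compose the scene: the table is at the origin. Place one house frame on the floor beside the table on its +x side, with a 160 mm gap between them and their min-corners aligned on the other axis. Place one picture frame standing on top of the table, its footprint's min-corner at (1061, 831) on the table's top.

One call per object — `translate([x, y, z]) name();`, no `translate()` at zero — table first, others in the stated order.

table();
translate([1752, 0, 0]) house_frame();
translate([1061, 831, 697]) picture_frame();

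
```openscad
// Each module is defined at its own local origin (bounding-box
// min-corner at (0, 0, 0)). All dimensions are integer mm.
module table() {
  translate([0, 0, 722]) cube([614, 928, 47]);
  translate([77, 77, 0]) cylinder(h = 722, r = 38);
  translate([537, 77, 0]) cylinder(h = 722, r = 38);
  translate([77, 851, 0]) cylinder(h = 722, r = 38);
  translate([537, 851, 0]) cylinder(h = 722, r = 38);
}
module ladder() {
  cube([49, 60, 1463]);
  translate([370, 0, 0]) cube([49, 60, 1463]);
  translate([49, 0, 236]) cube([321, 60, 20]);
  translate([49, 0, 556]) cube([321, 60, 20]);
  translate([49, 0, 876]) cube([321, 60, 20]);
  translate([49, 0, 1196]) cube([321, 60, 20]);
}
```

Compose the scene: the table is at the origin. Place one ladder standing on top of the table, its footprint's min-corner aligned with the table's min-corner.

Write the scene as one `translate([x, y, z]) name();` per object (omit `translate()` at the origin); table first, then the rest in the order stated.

table();
translate([0, 0, 769]) ladder();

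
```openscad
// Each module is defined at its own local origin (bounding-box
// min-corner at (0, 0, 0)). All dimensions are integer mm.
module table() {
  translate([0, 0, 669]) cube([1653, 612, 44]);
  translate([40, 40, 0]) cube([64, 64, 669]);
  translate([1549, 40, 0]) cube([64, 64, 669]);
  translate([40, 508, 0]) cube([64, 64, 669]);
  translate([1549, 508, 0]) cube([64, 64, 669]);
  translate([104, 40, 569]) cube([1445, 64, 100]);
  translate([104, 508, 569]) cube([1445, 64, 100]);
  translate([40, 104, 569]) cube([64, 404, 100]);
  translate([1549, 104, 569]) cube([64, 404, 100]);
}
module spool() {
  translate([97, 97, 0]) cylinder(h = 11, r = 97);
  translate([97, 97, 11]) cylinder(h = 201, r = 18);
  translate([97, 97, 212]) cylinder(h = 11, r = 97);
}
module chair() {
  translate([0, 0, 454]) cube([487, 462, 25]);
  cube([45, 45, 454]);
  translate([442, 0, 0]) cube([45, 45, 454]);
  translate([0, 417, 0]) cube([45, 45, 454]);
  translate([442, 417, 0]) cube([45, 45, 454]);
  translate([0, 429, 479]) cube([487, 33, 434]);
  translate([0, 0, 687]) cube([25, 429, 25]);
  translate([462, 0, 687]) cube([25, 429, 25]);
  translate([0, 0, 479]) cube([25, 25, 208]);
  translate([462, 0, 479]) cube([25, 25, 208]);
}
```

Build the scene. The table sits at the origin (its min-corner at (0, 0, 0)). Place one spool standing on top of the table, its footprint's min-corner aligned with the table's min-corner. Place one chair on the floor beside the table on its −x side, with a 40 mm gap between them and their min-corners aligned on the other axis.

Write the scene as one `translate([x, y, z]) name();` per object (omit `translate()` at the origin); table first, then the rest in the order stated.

table();
translate([0, 0, 713]) spool();
translate([-527, 0, 0]) chair();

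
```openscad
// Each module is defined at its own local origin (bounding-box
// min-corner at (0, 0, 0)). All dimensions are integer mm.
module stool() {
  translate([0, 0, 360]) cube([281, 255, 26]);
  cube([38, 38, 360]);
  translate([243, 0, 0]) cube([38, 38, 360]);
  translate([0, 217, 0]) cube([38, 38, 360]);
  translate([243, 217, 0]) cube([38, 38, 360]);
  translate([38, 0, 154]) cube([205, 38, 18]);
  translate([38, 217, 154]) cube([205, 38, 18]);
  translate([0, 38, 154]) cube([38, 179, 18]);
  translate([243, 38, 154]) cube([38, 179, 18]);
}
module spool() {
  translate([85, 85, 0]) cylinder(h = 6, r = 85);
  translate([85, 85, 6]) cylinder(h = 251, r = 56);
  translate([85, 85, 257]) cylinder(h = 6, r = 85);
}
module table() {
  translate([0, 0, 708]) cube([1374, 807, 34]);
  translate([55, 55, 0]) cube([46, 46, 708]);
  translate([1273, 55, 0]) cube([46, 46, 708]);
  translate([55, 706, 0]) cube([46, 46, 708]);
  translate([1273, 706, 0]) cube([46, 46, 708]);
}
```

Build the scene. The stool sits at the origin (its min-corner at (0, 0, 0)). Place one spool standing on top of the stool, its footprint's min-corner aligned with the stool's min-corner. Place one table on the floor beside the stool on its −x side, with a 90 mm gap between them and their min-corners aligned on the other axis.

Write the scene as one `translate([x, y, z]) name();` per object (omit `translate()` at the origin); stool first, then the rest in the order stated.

stool();
translate([0, 0, 386]) spool();
translate([-1464, 0, 0]) table();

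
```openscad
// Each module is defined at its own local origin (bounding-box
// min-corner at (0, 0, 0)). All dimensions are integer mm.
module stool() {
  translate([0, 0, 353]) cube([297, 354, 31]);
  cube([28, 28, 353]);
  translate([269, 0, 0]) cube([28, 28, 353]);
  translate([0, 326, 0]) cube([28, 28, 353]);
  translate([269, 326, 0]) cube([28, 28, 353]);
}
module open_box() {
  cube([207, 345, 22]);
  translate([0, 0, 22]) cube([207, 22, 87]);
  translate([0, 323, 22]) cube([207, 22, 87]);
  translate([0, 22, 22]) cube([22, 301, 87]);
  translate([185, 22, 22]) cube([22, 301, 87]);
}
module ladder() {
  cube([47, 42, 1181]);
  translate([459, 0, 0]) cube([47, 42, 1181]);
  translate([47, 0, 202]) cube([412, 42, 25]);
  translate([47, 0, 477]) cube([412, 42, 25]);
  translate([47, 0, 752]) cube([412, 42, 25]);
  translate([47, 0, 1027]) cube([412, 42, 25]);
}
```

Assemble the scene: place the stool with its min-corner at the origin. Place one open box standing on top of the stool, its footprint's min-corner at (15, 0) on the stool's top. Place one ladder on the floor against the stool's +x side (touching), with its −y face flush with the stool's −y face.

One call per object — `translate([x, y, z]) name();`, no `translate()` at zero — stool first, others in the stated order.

stool();
translate([15, 0, 384]) open_box();
translate([297, 0, 0]) ladder();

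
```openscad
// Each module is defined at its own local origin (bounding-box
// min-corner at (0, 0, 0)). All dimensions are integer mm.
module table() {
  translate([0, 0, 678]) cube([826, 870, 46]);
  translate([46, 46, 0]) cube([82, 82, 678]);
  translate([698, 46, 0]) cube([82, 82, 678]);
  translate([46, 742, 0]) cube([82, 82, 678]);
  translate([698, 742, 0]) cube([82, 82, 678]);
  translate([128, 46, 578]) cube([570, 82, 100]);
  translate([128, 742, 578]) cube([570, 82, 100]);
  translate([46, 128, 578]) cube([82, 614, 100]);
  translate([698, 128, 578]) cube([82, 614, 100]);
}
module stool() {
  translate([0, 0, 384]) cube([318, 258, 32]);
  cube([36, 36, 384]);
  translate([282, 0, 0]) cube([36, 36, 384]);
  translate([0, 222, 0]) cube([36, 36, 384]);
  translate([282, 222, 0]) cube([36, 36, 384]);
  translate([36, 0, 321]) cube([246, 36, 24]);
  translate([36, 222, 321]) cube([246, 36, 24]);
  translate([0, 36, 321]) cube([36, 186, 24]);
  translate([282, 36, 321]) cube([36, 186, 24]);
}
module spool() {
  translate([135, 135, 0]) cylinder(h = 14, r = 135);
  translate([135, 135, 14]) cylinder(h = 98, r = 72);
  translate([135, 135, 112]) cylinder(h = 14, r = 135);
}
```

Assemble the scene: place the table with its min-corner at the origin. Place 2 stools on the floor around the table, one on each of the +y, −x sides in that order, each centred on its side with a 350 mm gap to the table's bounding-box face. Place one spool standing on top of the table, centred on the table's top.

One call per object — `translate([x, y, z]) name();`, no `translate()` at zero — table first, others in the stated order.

table();
translate([254, 1220, 0]) stool();
translate([-668, 306, 0]) stool();
translate([278, 300, 724]) spool();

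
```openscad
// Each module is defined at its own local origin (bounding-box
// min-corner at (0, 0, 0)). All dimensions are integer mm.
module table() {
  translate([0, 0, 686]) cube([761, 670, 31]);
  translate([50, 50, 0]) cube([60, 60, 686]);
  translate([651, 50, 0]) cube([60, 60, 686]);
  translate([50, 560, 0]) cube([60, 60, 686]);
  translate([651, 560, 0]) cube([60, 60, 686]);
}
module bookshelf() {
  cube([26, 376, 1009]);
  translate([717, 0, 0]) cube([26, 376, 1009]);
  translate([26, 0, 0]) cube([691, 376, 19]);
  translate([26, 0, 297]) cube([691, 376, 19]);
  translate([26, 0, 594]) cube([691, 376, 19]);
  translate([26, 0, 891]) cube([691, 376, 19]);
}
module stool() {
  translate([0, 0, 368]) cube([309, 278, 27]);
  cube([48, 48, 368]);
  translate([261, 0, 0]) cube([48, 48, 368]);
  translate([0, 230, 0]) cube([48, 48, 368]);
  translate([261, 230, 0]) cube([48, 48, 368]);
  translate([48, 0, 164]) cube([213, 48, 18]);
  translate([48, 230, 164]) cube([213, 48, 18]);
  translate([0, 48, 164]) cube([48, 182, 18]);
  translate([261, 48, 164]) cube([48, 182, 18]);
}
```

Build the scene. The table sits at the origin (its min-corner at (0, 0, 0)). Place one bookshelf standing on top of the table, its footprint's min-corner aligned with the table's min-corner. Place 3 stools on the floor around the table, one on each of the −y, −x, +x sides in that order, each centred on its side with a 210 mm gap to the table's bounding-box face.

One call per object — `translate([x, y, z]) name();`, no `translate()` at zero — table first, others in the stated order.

table();
translate([0, 0, 717]) bookshelf();
translate([226, -488, 0]) stool();
translate([-519, 196, 0]) stool();
translate([971, 196, 0]) stool();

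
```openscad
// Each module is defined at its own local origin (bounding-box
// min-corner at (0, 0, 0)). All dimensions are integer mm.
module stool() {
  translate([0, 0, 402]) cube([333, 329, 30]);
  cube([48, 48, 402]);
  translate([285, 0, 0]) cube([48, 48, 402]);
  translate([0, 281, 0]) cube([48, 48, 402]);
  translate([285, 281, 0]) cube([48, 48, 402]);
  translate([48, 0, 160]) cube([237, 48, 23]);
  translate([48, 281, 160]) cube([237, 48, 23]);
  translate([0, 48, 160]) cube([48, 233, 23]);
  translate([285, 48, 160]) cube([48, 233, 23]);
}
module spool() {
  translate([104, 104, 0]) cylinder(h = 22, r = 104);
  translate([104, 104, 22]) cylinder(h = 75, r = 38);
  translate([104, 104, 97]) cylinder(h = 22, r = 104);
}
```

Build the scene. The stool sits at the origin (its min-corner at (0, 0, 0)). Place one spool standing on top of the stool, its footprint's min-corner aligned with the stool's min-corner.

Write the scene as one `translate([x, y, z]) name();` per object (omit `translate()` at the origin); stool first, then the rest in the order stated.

stool();
translate([0, 0, 432]) spool();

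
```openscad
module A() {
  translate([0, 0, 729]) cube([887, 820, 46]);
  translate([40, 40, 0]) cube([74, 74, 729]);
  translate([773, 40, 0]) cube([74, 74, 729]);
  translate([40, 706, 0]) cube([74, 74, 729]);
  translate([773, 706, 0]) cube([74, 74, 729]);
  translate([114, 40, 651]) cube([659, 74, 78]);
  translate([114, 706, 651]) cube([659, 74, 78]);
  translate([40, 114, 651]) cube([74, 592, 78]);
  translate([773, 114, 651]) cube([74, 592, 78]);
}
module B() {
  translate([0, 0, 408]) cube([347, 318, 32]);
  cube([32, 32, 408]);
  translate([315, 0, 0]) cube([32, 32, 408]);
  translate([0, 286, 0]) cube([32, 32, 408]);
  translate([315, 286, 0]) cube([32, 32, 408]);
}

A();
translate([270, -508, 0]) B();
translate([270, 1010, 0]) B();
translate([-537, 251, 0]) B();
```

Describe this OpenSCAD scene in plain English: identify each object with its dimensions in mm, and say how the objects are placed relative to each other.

A is a table with a 887×820 mm rectangular top, 46 mm thick, top surface at z = 775 mm, supported by four 74×74 mm square legs, each inset 40 mm from the nearest pair of top edges, running from the floor. Four apron rails, 74 mm thick and 78 mm tall, run between adjacent legs with their top edges flush with the underside of the top and their outer faces flush with the legs' outer faces.

B is a four-legged stool. The seat is a 347×318×32 mm slab whose top surface is at z = 440 mm; four square legs, each 32×32 mm in cross-section, run from the floor (z = 0) to the underside of the seat, each flush with a corner of the seat.

Three stools sit around the table at the −y, +y, −x sides.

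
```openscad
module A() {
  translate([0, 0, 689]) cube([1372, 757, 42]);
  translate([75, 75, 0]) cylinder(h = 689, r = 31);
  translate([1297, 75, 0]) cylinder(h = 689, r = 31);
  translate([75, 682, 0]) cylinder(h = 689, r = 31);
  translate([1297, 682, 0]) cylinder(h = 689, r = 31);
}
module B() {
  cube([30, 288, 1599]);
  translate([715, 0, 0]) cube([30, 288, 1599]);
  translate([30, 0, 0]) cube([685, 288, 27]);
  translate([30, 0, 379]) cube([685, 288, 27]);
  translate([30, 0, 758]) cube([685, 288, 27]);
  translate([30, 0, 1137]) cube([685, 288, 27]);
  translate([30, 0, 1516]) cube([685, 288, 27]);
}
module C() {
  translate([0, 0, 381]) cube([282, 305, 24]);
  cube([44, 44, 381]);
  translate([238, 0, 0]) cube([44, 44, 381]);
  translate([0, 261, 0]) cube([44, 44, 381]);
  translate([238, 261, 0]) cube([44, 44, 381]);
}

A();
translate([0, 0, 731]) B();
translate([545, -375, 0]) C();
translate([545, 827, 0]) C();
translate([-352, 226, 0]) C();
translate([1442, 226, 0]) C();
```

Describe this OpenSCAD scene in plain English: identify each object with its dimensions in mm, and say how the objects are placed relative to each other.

A is a rectangular dining table. The top is 1372×757×42 mm with its upper surface at z = 731 mm. It stands on four round legs of 62 mm diameter, each leg's bounding box inset 44 mm from the nearest pair of top edges, running from the floor to the underside of the top.

B is a bookshelf 745 mm wide overall, 288 mm deep and 1599 mm tall. The two sides are 30 mm thick vertical panels. 5 horizontal shelves of 27 mm thickness span between the inner faces of the sides; the lowest shelf sits on the floor and shelves are stacked with a clear vertical gap of 352 mm between each pair.

C is a four-legged stool. The seat is 282×305 mm, 24 mm thick, top at z = 405 mm. It stands on four square legs, each 44×44 mm in cross-section, from z = 0 to the seat underside, each flush with a corner of the seat.

The bookshelf is on top of the table. Four stools sit around the table at the −y, +y, −x, +x sides.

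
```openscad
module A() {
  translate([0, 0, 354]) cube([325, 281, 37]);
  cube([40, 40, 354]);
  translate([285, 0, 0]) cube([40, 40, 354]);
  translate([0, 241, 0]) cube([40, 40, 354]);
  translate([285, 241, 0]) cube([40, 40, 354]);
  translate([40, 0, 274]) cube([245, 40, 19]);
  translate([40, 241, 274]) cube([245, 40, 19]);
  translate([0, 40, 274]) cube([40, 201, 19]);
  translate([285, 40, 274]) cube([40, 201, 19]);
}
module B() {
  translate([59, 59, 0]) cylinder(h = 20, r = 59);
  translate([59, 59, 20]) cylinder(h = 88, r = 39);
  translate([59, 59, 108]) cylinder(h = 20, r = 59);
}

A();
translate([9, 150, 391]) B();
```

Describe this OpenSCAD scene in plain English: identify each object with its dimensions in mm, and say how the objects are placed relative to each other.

A is a four-legged stool. The seat is 325×281 mm, 37 mm thick, top at z = 391 mm. It stands on four square legs, each 40×40 mm in cross-section, from z = 0 to the seat underside, each flush with a corner of the seat. Four stretchers, 40 mm wide and 19 mm tall, connect adjacent legs with their undersides at z = 274 mm, each running between the inner faces of the legs it joins and aligned with the legs' outer faces on the other axis.

B is a spool: two coaxial disc flanges of radius 59 mm and thickness 20 mm, joined by a core cylinder of radius 39 mm and height 88 mm. The lower flange rests on z = 0 and the three cylinders share a vertical axis.

The spool is on top of the stool.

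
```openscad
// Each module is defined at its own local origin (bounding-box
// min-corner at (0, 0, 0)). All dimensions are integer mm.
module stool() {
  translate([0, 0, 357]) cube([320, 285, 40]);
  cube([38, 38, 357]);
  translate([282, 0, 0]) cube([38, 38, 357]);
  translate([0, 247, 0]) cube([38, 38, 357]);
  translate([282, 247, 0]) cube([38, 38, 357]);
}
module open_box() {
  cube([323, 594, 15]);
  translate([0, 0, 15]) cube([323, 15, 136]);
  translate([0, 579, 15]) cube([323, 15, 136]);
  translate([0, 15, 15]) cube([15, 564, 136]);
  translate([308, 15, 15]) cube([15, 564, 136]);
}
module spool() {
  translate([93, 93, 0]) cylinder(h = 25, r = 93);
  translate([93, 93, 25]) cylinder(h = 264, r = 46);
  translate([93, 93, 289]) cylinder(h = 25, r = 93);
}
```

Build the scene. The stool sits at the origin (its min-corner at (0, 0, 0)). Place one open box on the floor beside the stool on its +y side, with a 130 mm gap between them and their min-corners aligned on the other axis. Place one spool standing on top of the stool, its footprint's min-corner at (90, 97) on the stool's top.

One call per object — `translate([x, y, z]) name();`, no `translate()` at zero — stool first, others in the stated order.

stool();
translate([0, 415, 0]) open_box();
translate([90, 97, 397]) spool();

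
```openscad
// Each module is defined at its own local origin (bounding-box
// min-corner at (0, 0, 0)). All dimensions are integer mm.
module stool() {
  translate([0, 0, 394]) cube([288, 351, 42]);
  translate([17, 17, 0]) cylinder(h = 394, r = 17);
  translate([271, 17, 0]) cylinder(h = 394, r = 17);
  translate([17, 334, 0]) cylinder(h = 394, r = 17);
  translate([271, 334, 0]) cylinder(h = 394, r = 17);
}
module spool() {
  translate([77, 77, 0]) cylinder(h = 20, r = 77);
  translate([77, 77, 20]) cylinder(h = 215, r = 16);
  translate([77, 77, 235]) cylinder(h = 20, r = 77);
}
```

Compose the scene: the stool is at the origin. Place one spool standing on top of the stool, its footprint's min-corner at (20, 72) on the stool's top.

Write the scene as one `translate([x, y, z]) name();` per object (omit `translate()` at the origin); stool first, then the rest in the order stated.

stool();
translate([20, 72, 436]) spool();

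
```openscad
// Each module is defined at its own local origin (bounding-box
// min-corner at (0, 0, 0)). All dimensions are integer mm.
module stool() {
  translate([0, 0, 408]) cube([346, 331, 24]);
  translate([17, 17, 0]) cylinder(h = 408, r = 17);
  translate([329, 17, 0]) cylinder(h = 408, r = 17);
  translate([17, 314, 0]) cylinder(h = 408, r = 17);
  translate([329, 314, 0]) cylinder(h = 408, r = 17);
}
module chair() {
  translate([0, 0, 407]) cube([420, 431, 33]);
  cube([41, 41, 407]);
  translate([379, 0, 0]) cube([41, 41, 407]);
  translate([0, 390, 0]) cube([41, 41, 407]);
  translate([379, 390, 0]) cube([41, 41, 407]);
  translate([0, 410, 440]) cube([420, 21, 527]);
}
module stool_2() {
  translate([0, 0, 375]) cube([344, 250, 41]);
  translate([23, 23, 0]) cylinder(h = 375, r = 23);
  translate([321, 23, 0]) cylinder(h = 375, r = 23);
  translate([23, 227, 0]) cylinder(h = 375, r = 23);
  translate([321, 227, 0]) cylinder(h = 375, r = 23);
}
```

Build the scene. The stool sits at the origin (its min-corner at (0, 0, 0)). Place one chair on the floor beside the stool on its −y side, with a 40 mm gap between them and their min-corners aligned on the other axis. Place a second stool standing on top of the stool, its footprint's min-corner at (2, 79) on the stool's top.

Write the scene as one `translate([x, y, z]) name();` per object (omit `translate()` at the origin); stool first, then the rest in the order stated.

stool();
translate([0, -471, 0]) chair();
translate([2, 79, 432]) stool_2();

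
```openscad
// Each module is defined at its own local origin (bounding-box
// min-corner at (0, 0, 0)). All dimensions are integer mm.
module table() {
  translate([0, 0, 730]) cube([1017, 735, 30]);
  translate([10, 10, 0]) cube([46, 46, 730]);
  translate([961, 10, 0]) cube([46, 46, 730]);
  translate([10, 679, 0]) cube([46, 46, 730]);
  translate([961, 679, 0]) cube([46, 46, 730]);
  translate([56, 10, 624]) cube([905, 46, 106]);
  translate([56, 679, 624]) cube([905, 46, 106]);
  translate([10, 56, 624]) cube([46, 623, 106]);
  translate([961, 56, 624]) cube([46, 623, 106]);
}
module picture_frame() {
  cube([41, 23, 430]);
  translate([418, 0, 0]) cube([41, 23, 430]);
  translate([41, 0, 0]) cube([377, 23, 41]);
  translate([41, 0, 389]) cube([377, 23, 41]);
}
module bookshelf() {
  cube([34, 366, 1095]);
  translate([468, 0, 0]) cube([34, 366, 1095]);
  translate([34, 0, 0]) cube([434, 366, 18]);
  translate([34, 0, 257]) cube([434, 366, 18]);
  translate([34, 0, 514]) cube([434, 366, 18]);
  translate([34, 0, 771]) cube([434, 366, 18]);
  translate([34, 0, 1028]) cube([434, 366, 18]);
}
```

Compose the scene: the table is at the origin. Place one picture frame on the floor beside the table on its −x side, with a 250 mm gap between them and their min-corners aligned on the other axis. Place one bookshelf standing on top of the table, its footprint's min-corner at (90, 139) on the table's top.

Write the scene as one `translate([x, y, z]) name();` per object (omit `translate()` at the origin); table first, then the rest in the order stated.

table();
translate([-709, 0, 0]) picture_frame();
translate([90, 139, 760]) bookshelf();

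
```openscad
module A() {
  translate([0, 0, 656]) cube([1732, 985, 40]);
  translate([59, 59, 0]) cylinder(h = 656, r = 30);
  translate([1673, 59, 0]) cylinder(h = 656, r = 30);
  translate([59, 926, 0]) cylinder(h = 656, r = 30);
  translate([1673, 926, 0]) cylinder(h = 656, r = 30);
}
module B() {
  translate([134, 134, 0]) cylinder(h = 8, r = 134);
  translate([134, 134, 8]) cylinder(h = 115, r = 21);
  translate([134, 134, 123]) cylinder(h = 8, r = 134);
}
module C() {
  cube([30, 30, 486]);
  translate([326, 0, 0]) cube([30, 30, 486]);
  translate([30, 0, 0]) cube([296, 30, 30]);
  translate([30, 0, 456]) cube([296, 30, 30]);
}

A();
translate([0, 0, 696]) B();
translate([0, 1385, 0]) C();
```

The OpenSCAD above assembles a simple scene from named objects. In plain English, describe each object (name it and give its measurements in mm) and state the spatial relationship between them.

A is a table: top 1732 mm (x) × 985 mm (y), 40 mm thick, upper face at z = 696 mm, on four round legs of 60 mm diameter, each leg's bounding box inset 29 mm from the nearest pair of top edges, running from z = 0 to the bottom of the top.

B is a spool: two coaxial disc flanges of radius 134 mm and thickness 8 mm, joined by a core cylinder of radius 21 mm and height 115 mm. The lower flange rests on z = 0 and the three cylinders share a vertical axis.

C is a rectangular picture frame lying in the x–z plane (depth along y). The opening is 296 mm wide (x) by 426 mm tall (z), surrounded by a border 30 mm wide on all four sides. The frame is 30 mm deep and is made of two full-height vertical stiles with two horizontal rails fitted between them.

The spool is on top of the table. The picture frame is on the floor beside the table on its +y side.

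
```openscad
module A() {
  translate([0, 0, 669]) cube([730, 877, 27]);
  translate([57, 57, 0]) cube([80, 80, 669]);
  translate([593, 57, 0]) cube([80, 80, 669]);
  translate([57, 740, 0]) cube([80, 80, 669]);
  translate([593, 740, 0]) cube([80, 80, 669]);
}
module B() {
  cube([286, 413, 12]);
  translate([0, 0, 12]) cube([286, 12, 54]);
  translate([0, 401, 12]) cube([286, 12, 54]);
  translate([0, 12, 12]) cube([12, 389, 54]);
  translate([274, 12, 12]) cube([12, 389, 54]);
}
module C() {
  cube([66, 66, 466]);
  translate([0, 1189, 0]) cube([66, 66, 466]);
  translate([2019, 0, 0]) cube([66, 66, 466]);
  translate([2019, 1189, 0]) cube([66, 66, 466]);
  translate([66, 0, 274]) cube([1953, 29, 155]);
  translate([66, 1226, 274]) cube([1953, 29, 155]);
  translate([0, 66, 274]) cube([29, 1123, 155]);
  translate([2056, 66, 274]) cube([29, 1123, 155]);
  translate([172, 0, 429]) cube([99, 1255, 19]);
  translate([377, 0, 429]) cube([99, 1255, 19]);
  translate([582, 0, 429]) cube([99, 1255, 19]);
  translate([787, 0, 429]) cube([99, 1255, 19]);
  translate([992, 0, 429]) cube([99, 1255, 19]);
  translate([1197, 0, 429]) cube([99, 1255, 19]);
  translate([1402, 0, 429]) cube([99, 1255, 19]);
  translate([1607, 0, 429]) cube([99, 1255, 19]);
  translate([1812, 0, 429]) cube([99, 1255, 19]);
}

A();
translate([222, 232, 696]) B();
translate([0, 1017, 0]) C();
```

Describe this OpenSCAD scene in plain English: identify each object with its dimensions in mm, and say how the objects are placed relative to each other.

A is a table: top 730 mm (x) × 877 mm (y), 27 mm thick, upper face at z = 696 mm, on four 80×80 mm square legs, each inset 57 mm from the nearest pair of top edges, running from z = 0 to the bottom of the top.

B is an open storage box with external size 286×413×66 mm and wall thickness 12 mm (the base is also 12 mm thick). The base covers the whole footprint; the four walls stand on the base, with the y-facing walls full-width and the x-facing walls fitting between their inner faces.

C is a bed frame 2085 mm long (x) by 1255 mm wide (y). Four 66×66 mm corner posts, 466 mm tall, at the corners of the footprint. Four rails of 29 mm thickness and 155 mm height run between adjacent posts with their undersides at z = 274 mm, their outer faces flush with the outside of the frame (the two x-running rails run between the posts' inner faces; the two y-running rails run between the posts' inner faces). 9 slats, each 99 mm wide (x) and 19 mm thick, lie across the top of the two x-running rails, running the full 1255 mm width of the frame in y; the slats are evenly spaced along x between the inner faces of the end posts with equal gaps (rounded down to the nearest mm) at the −x end and between each pair — any rounding remainder accumulates at the +x end.

The open box is on top of the table, centred. The bed frame is on the floor beside the table on its +y side.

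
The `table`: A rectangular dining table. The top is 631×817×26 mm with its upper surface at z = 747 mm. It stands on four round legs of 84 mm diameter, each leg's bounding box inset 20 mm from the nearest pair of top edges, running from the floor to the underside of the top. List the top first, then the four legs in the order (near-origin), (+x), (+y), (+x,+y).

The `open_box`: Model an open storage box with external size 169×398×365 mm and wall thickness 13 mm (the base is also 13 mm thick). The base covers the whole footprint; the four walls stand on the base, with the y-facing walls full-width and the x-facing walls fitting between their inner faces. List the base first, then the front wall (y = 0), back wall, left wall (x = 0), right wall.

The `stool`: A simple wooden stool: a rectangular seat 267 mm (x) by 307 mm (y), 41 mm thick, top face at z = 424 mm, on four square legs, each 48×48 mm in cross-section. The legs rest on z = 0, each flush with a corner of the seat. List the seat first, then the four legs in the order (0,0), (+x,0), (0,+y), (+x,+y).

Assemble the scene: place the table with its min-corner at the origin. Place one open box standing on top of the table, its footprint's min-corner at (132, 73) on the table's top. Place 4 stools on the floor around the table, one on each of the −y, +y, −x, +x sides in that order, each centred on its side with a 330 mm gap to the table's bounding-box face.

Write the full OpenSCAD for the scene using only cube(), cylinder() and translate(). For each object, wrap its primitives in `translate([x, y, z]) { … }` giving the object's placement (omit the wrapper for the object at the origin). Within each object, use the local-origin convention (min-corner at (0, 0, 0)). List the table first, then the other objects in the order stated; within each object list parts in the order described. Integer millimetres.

translate([0, 0, 721]) cube([631, 817, 26]);
translate([62, 62, 0]) cylinder(h = 721, r = 42);
translate([569, 62, 0]) cylinder(h = 721, r = 42);
translate([62, 755, 0]) cylinder(h = 721, r = 42);
translate([569, 755, 0]) cylinder(h = 721, r = 42);
translate([132, 73, 747]) {
  cube([169, 398, 13]);
  translate([0, 0, 13]) cube([169, 13, 352]);
  translate([0, 385, 13]) cube([169, 13, 352]);
  translate([0, 13, 13]) cube([13, 372, 352]);
  translate([156, 13, 13]) cube([13, 372, 352]);
}
translate([182, -637, 0]) {
  translate([0, 0, 383]) cube([267, 307, 41]);
  cube([48, 48, 383]);
  translate([219, 0, 0]) cube([48, 48, 383]);
  translate([0, 259, 0]) cube([48, 48, 383]);
  translate([219, 259, 0]) cube([48, 48, 383]);
}
translate([182, 1147, 0]) {
  translate([0, 0, 383]) cube([267, 307, 41]);
  cube([48, 48, 383]);
  translate([219, 0, 0]) cube([48, 48, 383]);
  translate([0, 259, 0]) cube([48, 48, 383]);
  translate([219, 259, 0]) cube([48, 48, 383]);
}
translate([-597, 255, 0]) {
  translate([0, 0, 383]) cube([267, 307, 41]);
  cube([48, 48, 383]);
  translate([219, 0, 0]) cube([48, 48, 383]);
  translate([0, 259, 0]) cube([48, 48, 383]);
  translate([219, 259, 0]) cube([48, 48, 383]);
}
translate([961, 255, 0]) {
  translate([0, 0, 383]) cube([267, 307, 41]);
  cube([48, 48, 383]);
  translate([219, 0, 0]) cube([48, 48, 383]);
  translate([0, 259, 0]) cube([48, 48, 383]);
  translate([219, 259, 0]) cube([48, 48, 383]);
}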